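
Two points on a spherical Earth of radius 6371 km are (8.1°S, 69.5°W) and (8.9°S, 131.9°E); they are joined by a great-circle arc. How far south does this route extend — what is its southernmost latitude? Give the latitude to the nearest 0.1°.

≈ 38.8°S

The great circle lies in the plane with unit normal n̂ = (p₁ × p₂)/|p₁ × p₂|.
Here n̂_z ≈ -0.779; the vertex latitude is φ_max = arccos|n̂_z| ≈ 38.8°.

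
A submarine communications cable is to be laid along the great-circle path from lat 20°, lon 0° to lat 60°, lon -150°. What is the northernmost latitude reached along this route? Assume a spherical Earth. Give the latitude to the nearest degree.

The great circle lies in the plane with unit normal n̂ = (p₁ × p₂)/|p₁ × p₂|.
Here n̂_z ≈ -0.236; the vertex latitude is φ_max = arccos|n̂_z| ≈ 76.3°.

≈ 76°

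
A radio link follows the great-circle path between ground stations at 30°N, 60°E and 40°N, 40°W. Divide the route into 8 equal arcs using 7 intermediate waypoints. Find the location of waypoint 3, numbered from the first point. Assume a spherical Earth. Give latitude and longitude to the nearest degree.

Write both endpoints as unit vectors p₁, p₂ with components (cos φ cos λ, cos φ sin λ, sin φ).
The central angle between the endpoints is δ = arccos(p₁·p₂) ≈ 1.363 rad (78.1°).
Interpolate at f = 3/8 with slerp weights a = sin((1−f)δ)/sin δ ≈ 0.769, b = sin(fδ)/sin δ ≈ 0.500.
p = a·p₁ + b·p₂ ≈ (0.626, 0.331, 0.706); φ = arcsin(p_z) ≈ 44.90°, λ = atan2(p_y, p_x) ≈ 27.83°.

≈ 45°N, 28°E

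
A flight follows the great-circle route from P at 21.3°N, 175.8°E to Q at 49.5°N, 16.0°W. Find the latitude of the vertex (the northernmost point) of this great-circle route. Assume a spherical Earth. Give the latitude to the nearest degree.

The great circle lies in the plane with unit normal n̂ = (p₁ × p₂)/|p₁ × p₂|.
Here n̂_z ≈ +0.130; the vertex latitude is φ_max = arccos|n̂_z| ≈ 82.5°.
Check via Clairaut: cos φ_max = |cos φ₁| · sin C = cos(21.3°)·sin(8.0°) ≈ 0.130, again giving ≈ 82.5°.

≈ 83°N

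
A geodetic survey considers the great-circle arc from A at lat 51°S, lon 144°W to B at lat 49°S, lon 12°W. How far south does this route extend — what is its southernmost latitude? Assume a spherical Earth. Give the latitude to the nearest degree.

≈ 71°S

The great circle lies in the plane with unit normal n̂ = (p₁ × p₂)/|p₁ × p₂|.
Here n̂_z ≈ +0.323; the vertex latitude is φ_max = arccos|n̂_z| ≈ 71.2°.
Check via Clairaut: cos φ_max = |cos φ₁| · sin C = cos(51.0°)·sin(149.1°) ≈ 0.323, again giving ≈ 71.2°.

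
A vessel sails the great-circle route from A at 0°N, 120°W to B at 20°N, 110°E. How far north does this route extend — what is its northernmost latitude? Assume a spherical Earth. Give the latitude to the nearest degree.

≈ 25°N

The great circle lies in the plane with unit normal n̂ = (p₁ × p₂)/|p₁ × p₂|.
Here n̂_z ≈ -0.903; the vertex latitude is φ_max = arccos|n̂_z| ≈ 25.4°.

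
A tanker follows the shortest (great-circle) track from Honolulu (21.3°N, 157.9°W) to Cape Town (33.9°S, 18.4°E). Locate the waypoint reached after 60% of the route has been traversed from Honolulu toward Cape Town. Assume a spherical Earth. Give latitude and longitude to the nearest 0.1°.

Write both endpoints as unit vectors p₁, p₂ with components (cos φ cos λ, cos φ sin λ, sin φ).
The central angle between the endpoints is δ = arccos(p₁·p₂) ≈ 2.914 rad (167.0°).
Interpolate at f = 0.60 with slerp weights a = sin((1−f)δ)/sin δ ≈ 4.081, b = sin(fδ)/sin δ ≈ 4.370.
p = a·p₁ + b·p₂ ≈ (-0.081, -0.285, -0.955); φ = arcsin(p_z) ≈ -72.74°, λ = atan2(p_y, p_x) ≈ -105.83°.

≈ 72.7°S, 105.8°W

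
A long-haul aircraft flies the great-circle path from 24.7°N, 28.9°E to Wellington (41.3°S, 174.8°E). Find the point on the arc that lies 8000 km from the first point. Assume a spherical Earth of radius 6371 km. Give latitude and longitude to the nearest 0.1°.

≈ 24.4°S, 83.2°E

The haversine formula gives a central angle δ ≈ 2.570 rad (147.2°) between the endpoints. The total great-circle distance is δ·R ≈ 2.570 × 6371 ≈ 16373 km, so the target fraction is f = 8000/16373 ≈ 0.489.
Interpolate at f ≈ 0.489 with slerp weights a = sin((1−f)δ)/sin δ ≈ 1.788, b = sin(fδ)/sin δ ≈ 1.757.
p = a·p₁ + b·p₂ ≈ (0.107, 0.905, -0.413); φ = arcsin(p_z) ≈ -24.38°, λ = atan2(p_y, p_x) ≈ 83.24°.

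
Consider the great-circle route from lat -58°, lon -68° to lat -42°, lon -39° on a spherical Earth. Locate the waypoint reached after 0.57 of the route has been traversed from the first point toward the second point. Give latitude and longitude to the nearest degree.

Write both endpoints as unit vectors p₁, p₂ with components (cos φ cos λ, cos φ sin λ, sin φ).
The central angle between the endpoints is δ = arccos(p₁·p₂) ≈ 0.423 rad (24.2°).
Interpolate at f = 0.57 with slerp weights a = sin((1−f)δ)/sin δ ≈ 0.441, b = sin(fδ)/sin δ ≈ 0.582.
p = a·p₁ + b·p₂ ≈ (0.423, -0.489, -0.763); φ = arcsin(p_z) ≈ -49.72°, λ = atan2(p_y, p_x) ≈ -49.09°.

≈ lat -50°, lon -49°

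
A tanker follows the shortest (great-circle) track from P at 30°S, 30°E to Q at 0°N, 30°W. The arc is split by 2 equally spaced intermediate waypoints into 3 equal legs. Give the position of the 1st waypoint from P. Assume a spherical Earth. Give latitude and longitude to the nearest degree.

Convert each endpoint to a unit vector on the sphere (x = cos φ cos λ, y = cos φ sin λ, z = sin φ).
The central angle between the endpoints is δ = arccos(p₁·p₂) ≈ 1.123 rad (64.3°).
Interpolate at f = 1/3 with slerp weights a = sin((1−f)δ)/sin δ ≈ 0.755, b = sin(fδ)/sin δ ≈ 0.406.
p = a·p₁ + b·p₂ ≈ (0.918, 0.124, -0.378); φ = arcsin(p_z) ≈ -22.18°, λ = atan2(p_y, p_x) ≈ 7.71°.

≈ 22°S, 8°E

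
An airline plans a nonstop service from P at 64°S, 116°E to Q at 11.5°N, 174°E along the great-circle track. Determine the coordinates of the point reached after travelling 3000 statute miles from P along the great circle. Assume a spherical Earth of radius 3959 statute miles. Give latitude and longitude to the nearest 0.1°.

Convert each endpoint to a unit vector on the sphere (x = cos φ cos λ, y = cos φ sin λ, z = sin φ).
The central angle between the endpoints is δ = arccos(p₁·p₂) ≈ 1.522 rad (87.2°). The total great-circle distance is δ·R ≈ 1.522 × 3959 ≈ 6027 mi, so the target fraction is f = 3000/6027 ≈ 0.498.
Interpolate at f ≈ 0.498 with slerp weights a = sin((1−f)δ)/sin δ ≈ 0.693, b = sin(fδ)/sin δ ≈ 0.688.
p = a·p₁ + b·p₂ ≈ (-0.804, 0.344, -0.486); φ = arcsin(p_z) ≈ -29.06°, λ = atan2(p_y, p_x) ≈ 156.86°.

≈ 29.1°S, 156.9°E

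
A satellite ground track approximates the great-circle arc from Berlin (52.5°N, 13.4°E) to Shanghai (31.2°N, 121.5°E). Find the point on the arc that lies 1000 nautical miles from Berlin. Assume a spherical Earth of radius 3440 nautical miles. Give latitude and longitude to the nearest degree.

≈ 59°N, 41°E

Convert each endpoint to a unit vector on the sphere (x = cos φ cos λ, y = cos φ sin λ, z = sin φ).
The central angle between the endpoints is δ = arccos(p₁·p₂) ≈ 1.319 rad (75.6°). The total great-circle distance is δ·R ≈ 1.319 × 3440 ≈ 4537 nmi, so the target fraction is f = 1000/4537 ≈ 0.220.
Interpolate at f ≈ 0.220 with slerp weights a = sin((1−f)δ)/sin δ ≈ 0.884, b = sin(fδ)/sin δ ≈ 0.296.
p = a·p₁ + b·p₂ ≈ (0.391, 0.341, 0.855); φ = arcsin(p_z) ≈ 58.75°, λ = atan2(p_y, p_x) ≈ 41.03°.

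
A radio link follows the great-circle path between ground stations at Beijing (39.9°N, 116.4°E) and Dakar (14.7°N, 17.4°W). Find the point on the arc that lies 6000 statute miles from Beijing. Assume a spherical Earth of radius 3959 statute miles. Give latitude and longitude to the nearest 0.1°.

≈ 33.1°N, 0.9°W

Write both endpoints as unit vectors p₁, p₂ with components (cos φ cos λ, cos φ sin λ, sin φ).
The central angle between the endpoints is δ = arccos(p₁·p₂) ≈ 1.929 rad (110.5°). The total great-circle distance is δ·R ≈ 1.929 × 3959 ≈ 7638 mi, so the target fraction is f = 6000/7638 ≈ 0.786.
Interpolate at f ≈ 0.786 with slerp weights a = sin((1−f)δ)/sin δ ≈ 0.429, b = sin(fδ)/sin δ ≈ 1.066.
p = a·p₁ + b·p₂ ≈ (0.838, -0.013, 0.546); φ = arcsin(p_z) ≈ 33.09°, λ = atan2(p_y, p_x) ≈ -0.92°.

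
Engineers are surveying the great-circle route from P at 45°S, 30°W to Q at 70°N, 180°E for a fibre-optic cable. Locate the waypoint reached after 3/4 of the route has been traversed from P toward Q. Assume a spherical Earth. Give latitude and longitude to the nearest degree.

≈ 62°N, 74°W

Convert each endpoint to a unit vector on the sphere (x = cos φ cos λ, y = cos φ sin λ, z = sin φ).
The central angle between the endpoints is δ = arccos(p₁·p₂) ≈ 2.634 rad (150.9°).
Interpolate at f = 3/4 with slerp weights a = sin((1−f)δ)/sin δ ≈ 1.259, b = sin(fδ)/sin δ ≈ 1.891.
p = a·p₁ + b·p₂ ≈ (0.124, -0.445, 0.887); φ = arcsin(p_z) ≈ 62.48°, λ = atan2(p_y, p_x) ≈ -74.42°.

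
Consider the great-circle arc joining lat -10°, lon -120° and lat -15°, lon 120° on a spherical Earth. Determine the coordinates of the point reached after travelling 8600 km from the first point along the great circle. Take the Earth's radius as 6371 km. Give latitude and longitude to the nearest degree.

From cos δ = sin φ₁ sin φ₂ + cos φ₁ cos φ₂ cos Δλ, the central angle is δ ≈ 2.016 rad (115.5°). The total great-circle distance is δ·R ≈ 2.016 × 6371 ≈ 12844 km, so the target fraction is f = 8600/12844 ≈ 0.670.
Interpolate at f ≈ 0.670 with slerp weights a = sin((1−f)δ)/sin δ ≈ 0.685, b = sin(fδ)/sin δ ≈ 1.081.
p = a·p₁ + b·p₂ ≈ (-0.859, 0.320, -0.399); φ = arcsin(p_z) ≈ -23.50°, λ = atan2(p_y, p_x) ≈ 159.55°.

≈ lat -23°, lon 160°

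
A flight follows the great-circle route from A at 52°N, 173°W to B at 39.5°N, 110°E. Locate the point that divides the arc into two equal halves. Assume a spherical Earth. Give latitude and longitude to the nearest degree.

≈ 53°N, 143°E

Convert each endpoint to a unit vector on the sphere (x = cos φ cos λ, y = cos φ sin λ, z = sin φ).
The central angle between the endpoints is δ = arccos(p₁·p₂) ≈ 0.917 rad (52.5°).
Interpolate at f = 1/2 with slerp weights a = sin((1−f)δ)/sin δ ≈ 0.558, b = sin(fδ)/sin δ ≈ 0.558.
p = a·p₁ + b·p₂ ≈ (-0.488, 0.362, 0.794); φ = arcsin(p_z) ≈ 52.57°, λ = atan2(p_y, p_x) ≈ 143.39°.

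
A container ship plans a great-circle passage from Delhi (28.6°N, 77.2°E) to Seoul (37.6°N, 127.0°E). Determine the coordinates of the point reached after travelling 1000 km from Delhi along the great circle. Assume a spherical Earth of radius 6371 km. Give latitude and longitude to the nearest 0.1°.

Write both endpoints as unit vectors p₁, p₂ with components (cos φ cos λ, cos φ sin λ, sin φ).
The central angle between the endpoints is δ = arccos(p₁·p₂) ≈ 0.736 rad (42.2°). The total great-circle distance is δ·R ≈ 0.736 × 6371 ≈ 4690 km, so the target fraction is f = 1000/4690 ≈ 0.213.
Interpolate at f ≈ 0.213 with slerp weights a = sin((1−f)δ)/sin δ ≈ 0.815, b = sin(fδ)/sin δ ≈ 0.233.
p = a·p₁ + b·p₂ ≈ (0.048, 0.845, 0.532); φ = arcsin(p_z) ≈ 32.16°, λ = atan2(p_y, p_x) ≈ 86.78°.

≈ 32.2°N, 86.8°E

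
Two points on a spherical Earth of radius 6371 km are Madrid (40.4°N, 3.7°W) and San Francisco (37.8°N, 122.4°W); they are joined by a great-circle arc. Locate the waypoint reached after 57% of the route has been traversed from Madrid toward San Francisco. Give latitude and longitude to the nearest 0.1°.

From cos δ = sin φ₁ sin φ₂ + cos φ₁ cos φ₂ cos Δλ, the central angle is δ ≈ 1.462 rad (83.8°).
Interpolate at f = 0.57 with slerp weights a = sin((1−f)δ)/sin δ ≈ 0.592, b = sin(fδ)/sin δ ≈ 0.745.
p = a·p₁ + b·p₂ ≈ (0.134, -0.526, 0.840); φ = arcsin(p_z) ≈ 57.13°, λ = atan2(p_y, p_x) ≈ -75.67°.

≈ (57.1°N, 75.7°W)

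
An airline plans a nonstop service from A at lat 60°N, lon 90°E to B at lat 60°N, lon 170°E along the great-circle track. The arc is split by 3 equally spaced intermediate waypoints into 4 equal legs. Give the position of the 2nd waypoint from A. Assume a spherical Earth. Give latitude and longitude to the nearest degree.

≈ lat 66°N, lon 130°E

Convert each endpoint to a unit vector on the sphere (x = cos φ cos λ, y = cos φ sin λ, z = sin φ).
The central angle between the endpoints is δ = arccos(p₁·p₂) ≈ 0.654 rad (37.5°).
Interpolate at f = 2/4 with slerp weights a = sin((1−f)δ)/sin δ ≈ 0.528, b = sin(fδ)/sin δ ≈ 0.528.
p = a·p₁ + b·p₂ ≈ (-0.260, 0.310, 0.915); φ = arcsin(p_z) ≈ 66.14°, λ = atan2(p_y, p_x) ≈ 130.00°.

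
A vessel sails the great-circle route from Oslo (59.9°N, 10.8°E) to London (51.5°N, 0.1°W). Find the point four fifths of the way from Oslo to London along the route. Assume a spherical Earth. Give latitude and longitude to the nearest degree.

Write both endpoints as unit vectors p₁, p₂ with components (cos φ cos λ, cos φ sin λ, sin φ).
The central angle between the endpoints is δ = arccos(p₁·p₂) ≈ 0.181 rad (10.4°).
Interpolate at f = 4/5 with slerp weights a = sin((1−f)δ)/sin δ ≈ 0.201, b = sin(fδ)/sin δ ≈ 0.802.
p = a·p₁ + b·p₂ ≈ (0.598, 0.018, 0.801); φ = arcsin(p_z) ≈ 53.25°, λ = atan2(p_y, p_x) ≈ 1.73°.

≈ 53°N, 2°E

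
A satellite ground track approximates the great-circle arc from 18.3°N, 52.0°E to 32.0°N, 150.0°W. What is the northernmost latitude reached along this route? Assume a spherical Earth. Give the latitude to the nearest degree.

≈ 68°N

The great circle lies in the plane with unit normal n̂ = (p₁ × p₂)/|p₁ × p₂|.
Here n̂_z ≈ +0.370; the vertex latitude is φ_max = arccos|n̂_z| ≈ 68.3°.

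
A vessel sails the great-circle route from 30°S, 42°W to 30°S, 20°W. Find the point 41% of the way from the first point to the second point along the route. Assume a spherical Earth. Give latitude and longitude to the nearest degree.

The haversine formula gives a central angle δ ≈ 0.332 rad (19.0°) between the endpoints.
Interpolate at f = 0.41 with slerp weights a = sin((1−f)δ)/sin δ ≈ 0.597, b = sin(fδ)/sin δ ≈ 0.416.
p = a·p₁ + b·p₂ ≈ (0.723, -0.469, -0.507); φ = arcsin(p_z) ≈ -30.45°, λ = atan2(p_y, p_x) ≈ -32.99°.

≈ 30°S, 33°W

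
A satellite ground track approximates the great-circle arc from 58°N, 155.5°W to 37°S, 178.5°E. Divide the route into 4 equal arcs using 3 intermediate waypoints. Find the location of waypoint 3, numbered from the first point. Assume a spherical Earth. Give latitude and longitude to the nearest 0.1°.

≈ 13.2°S, 175.8°W

The haversine formula gives a central angle δ ≈ 1.701 rad (97.5°) between the endpoints.
Interpolate at f = 3/4 with slerp weights a = sin((1−f)δ)/sin δ ≈ 0.416, b = sin(fδ)/sin δ ≈ 0.965.
p = a·p₁ + b·p₂ ≈ (-0.971, -0.071, -0.228); φ = arcsin(p_z) ≈ -13.17°, λ = atan2(p_y, p_x) ≈ -175.80°.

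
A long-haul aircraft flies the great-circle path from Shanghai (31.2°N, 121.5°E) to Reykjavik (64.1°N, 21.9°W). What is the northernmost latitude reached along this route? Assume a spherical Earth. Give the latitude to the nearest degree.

≈ 77°N

The great circle lies in the plane with unit normal n̂ = (p₁ × p₂)/|p₁ × p₂|.
Here n̂_z ≈ -0.226; the vertex latitude is φ_max = arccos|n̂_z| ≈ 76.9°.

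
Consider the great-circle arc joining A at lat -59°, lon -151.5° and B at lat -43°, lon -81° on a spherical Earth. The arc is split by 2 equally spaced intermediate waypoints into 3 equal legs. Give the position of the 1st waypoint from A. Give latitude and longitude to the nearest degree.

≈ lat -59°, lon -122°

The haversine formula gives a central angle δ ≈ 0.781 rad (44.7°) between the endpoints.
Interpolate at f = 1/3 with slerp weights a = sin((1−f)δ)/sin δ ≈ 0.707, b = sin(fδ)/sin δ ≈ 0.366.
p = a·p₁ + b·p₂ ≈ (-0.278, -0.438, -0.855); φ = arcsin(p_z) ≈ -58.76°, λ = atan2(p_y, p_x) ≈ -122.42°.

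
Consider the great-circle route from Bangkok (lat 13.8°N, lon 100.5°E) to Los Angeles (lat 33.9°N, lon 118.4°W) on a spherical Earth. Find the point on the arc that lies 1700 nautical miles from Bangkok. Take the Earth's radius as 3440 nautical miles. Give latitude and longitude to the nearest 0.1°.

Convert each endpoint to a unit vector on the sphere (x = cos φ cos λ, y = cos φ sin λ, z = sin φ).
The central angle between the endpoints is δ = arccos(p₁·p₂) ≈ 2.088 rad (119.6°). The total great-circle distance is δ·R ≈ 2.088 × 3440 ≈ 7182 nmi, so the target fraction is f = 1700/7182 ≈ 0.237.
Interpolate at f ≈ 0.237 with slerp weights a = sin((1−f)δ)/sin δ ≈ 1.150, b = sin(fδ)/sin δ ≈ 0.546.
p = a·p₁ + b·p₂ ≈ (-0.419, 0.700, 0.579); φ = arcsin(p_z) ≈ 35.35°, λ = atan2(p_y, p_x) ≈ 120.91°.

≈ lat 35.4°N, lon 120.9°E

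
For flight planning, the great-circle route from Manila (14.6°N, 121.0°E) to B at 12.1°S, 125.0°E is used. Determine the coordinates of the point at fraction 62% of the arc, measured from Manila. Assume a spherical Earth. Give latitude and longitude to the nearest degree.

≈ 2°S, 123°E

The haversine formula gives a central angle δ ≈ 0.471 rad (27.0°) between the endpoints.
Interpolate at f = 0.62 with slerp weights a = sin((1−f)δ)/sin δ ≈ 0.392, b = sin(fδ)/sin δ ≈ 0.634.
p = a·p₁ + b·p₂ ≈ (-0.551, 0.834, -0.034); φ = arcsin(p_z) ≈ -1.95°, λ = atan2(p_y, p_x) ≈ 123.48°.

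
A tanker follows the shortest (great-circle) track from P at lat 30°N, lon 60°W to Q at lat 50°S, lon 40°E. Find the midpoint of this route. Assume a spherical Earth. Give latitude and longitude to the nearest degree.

Convert each endpoint to a unit vector on the sphere (x = cos φ cos λ, y = cos φ sin λ, z = sin φ).
The central angle between the endpoints is δ = arccos(p₁·p₂) ≈ 2.071 rad (118.7°).
Interpolate at f = 1/2 with slerp weights a = sin((1−f)δ)/sin δ ≈ 0.980, b = sin(fδ)/sin δ ≈ 0.980.
p = a·p₁ + b·p₂ ≈ (0.907, -0.330, -0.261); φ = arcsin(p_z) ≈ -15.12°, λ = atan2(p_y, p_x) ≈ -20.00°.

≈ lat 15°S, lon 20°W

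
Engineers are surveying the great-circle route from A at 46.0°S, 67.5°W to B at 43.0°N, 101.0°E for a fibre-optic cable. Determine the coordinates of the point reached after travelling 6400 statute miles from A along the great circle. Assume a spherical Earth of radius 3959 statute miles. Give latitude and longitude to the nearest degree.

The haversine formula gives a central angle δ ≈ 2.989 rad (171.3°) between the endpoints. The total great-circle distance is δ·R ≈ 2.989 × 3959 ≈ 11835 mi, so the target fraction is f = 6400/11835 ≈ 0.541.
Interpolate at f ≈ 0.541 with slerp weights a = sin((1−f)δ)/sin δ ≈ 6.464, b = sin(fδ)/sin δ ≈ 6.586.
p = a·p₁ + b·p₂ ≈ (0.799, 0.580, -0.158); φ = arcsin(p_z) ≈ -9.10°, λ = atan2(p_y, p_x) ≈ 35.95°.

≈ 9°S, 36°E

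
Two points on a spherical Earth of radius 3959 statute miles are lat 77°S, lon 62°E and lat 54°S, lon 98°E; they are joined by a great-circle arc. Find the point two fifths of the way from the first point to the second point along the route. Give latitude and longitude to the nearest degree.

Write both endpoints as unit vectors p₁, p₂ with components (cos φ cos λ, cos φ sin λ, sin φ).
The central angle between the endpoints is δ = arccos(p₁·p₂) ≈ 0.462 rad (26.5°).
Interpolate at f = 2/5 with slerp weights a = sin((1−f)δ)/sin δ ≈ 0.614, b = sin(fδ)/sin δ ≈ 0.412.
p = a·p₁ + b·p₂ ≈ (0.031, 0.362, -0.932); φ = arcsin(p_z) ≈ -68.70°, λ = atan2(p_y, p_x) ≈ 85.09°.

≈ lat 69°S, lon 85°E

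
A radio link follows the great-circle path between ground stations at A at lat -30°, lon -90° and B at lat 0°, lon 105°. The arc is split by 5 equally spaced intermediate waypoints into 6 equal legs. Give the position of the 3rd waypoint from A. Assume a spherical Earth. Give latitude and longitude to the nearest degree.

Write both endpoints as unit vectors p₁, p₂ with components (cos φ cos λ, cos φ sin λ, sin φ).
The central angle between the endpoints is δ = arccos(p₁·p₂) ≈ 2.562 rad (146.8°).
Interpolate at f = 3/6 with slerp weights a = sin((1−f)δ)/sin δ ≈ 1.749, b = sin(fδ)/sin δ ≈ 1.749.
p = a·p₁ + b·p₂ ≈ (-0.453, 0.175, -0.874); φ = arcsin(p_z) ≈ -60.98°, λ = atan2(p_y, p_x) ≈ 158.89°.

≈ lat -61°, lon 159°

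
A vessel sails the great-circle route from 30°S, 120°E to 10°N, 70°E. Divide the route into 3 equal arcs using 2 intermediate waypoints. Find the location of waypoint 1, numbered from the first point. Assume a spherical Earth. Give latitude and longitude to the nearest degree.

≈ 18°S, 101°E

From cos δ = sin φ₁ sin φ₂ + cos φ₁ cos φ₂ cos Δλ, the central angle is δ ≈ 1.091 rad (62.5°).
Interpolate at f = 1/3 with slerp weights a = sin((1−f)δ)/sin δ ≈ 0.750, b = sin(fδ)/sin δ ≈ 0.401.
p = a·p₁ + b·p₂ ≈ (-0.189, 0.933, -0.305); φ = arcsin(p_z) ≈ -17.77°, λ = atan2(p_y, p_x) ≈ 101.48°.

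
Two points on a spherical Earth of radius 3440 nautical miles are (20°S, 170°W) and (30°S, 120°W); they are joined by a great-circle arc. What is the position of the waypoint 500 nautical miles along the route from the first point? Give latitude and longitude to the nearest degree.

Convert each endpoint to a unit vector on the sphere (x = cos φ cos λ, y = cos φ sin λ, z = sin φ).
The central angle between the endpoints is δ = arccos(p₁·p₂) ≈ 0.804 rad (46.0°). The total great-circle distance is δ·R ≈ 0.804 × 3440 ≈ 2764 nmi, so the target fraction is f = 500/2764 ≈ 0.181.
Interpolate at f ≈ 0.181 with slerp weights a = sin((1−f)δ)/sin δ ≈ 0.850, b = sin(fδ)/sin δ ≈ 0.201.
p = a·p₁ + b·p₂ ≈ (-0.874, -0.290, -0.391); φ = arcsin(p_z) ≈ -23.03°, λ = atan2(p_y, p_x) ≈ -161.66°.

≈ (23°S, 162°W)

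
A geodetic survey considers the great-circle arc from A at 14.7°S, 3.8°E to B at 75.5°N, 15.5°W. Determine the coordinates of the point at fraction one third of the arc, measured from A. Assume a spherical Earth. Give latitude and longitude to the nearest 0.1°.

From cos δ = sin φ₁ sin φ₂ + cos φ₁ cos φ₂ cos Δλ, the central angle is δ ≈ 1.588 rad (91.0°).
Interpolate at f = 1/3 with slerp weights a = sin((1−f)δ)/sin δ ≈ 0.872, b = sin(fδ)/sin δ ≈ 0.505.
p = a·p₁ + b·p₂ ≈ (0.963, 0.022, 0.268); φ = arcsin(p_z) ≈ 15.53°, λ = atan2(p_y, p_x) ≈ 1.31°.

≈ 15.5°N, 1.3°E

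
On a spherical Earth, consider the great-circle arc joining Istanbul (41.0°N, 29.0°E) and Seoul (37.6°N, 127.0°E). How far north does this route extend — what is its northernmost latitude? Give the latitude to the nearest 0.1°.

The great circle lies in the plane with unit normal n̂ = (p₁ × p₂)/|p₁ × p₂|.
Here n̂_z ≈ +0.624; the vertex latitude is φ_max = arccos|n̂_z| ≈ 51.4°.
Check via Clairaut: cos φ_max = |cos φ₁| · sin C = cos(41.0°)·sin(55.8°) ≈ 0.624, again giving ≈ 51.4°.

≈ 51.4°N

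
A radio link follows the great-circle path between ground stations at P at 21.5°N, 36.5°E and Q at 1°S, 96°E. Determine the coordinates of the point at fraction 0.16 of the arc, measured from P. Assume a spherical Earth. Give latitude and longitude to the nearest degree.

Write both endpoints as unit vectors p₁, p₂ with components (cos φ cos λ, cos φ sin λ, sin φ).
The central angle between the endpoints is δ = arccos(p₁·p₂) ≈ 1.086 rad (62.2°).
Interpolate at f = 0.16 with slerp weights a = sin((1−f)δ)/sin δ ≈ 0.894, b = sin(fδ)/sin δ ≈ 0.195.
p = a·p₁ + b·p₂ ≈ (0.648, 0.689, 0.324); φ = arcsin(p_z) ≈ 18.92°, λ = atan2(p_y, p_x) ≈ 46.75°.

≈ 19°N, 47°E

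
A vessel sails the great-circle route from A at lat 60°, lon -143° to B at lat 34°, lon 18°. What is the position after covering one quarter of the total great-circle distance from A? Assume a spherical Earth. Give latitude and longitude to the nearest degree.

From cos δ = sin φ₁ sin φ₂ + cos φ₁ cos φ₂ cos Δλ, the central angle is δ ≈ 1.478 rad (84.7°).
Interpolate at f = 1/4 with slerp weights a = sin((1−f)δ)/sin δ ≈ 0.899, b = sin(fδ)/sin δ ≈ 0.363.
p = a·p₁ + b·p₂ ≈ (-0.073, -0.178, 0.981); φ = arcsin(p_z) ≈ 78.93°, λ = atan2(p_y, p_x) ≈ -112.33°.

≈ lat 79°, lon -112°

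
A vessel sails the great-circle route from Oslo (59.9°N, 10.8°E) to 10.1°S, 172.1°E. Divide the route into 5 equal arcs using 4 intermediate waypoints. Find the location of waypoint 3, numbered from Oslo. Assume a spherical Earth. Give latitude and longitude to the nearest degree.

From cos δ = sin φ₁ sin φ₂ + cos φ₁ cos φ₂ cos Δλ, the central angle is δ ≈ 2.239 rad (128.3°).
Interpolate at f = 3/5 with slerp weights a = sin((1−f)δ)/sin δ ≈ 0.994, b = sin(fδ)/sin δ ≈ 1.241.
p = a·p₁ + b·p₂ ≈ (-0.720, 0.261, 0.643); φ = arcsin(p_z) ≈ 39.98°, λ = atan2(p_y, p_x) ≈ 160.06°.

≈ 40°N, 160°E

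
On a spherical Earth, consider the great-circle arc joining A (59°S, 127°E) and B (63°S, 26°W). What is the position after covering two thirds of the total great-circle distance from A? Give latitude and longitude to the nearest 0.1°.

≈ (79.7°S, 4.3°E)

The haversine formula gives a central angle δ ≈ 0.982 rad (56.3°) between the endpoints.
Interpolate at f = 2/3 with slerp weights a = sin((1−f)δ)/sin δ ≈ 0.387, b = sin(fδ)/sin δ ≈ 0.732.
p = a·p₁ + b·p₂ ≈ (0.179, 0.013, -0.984); φ = arcsin(p_z) ≈ -79.66°, λ = atan2(p_y, p_x) ≈ 4.25°.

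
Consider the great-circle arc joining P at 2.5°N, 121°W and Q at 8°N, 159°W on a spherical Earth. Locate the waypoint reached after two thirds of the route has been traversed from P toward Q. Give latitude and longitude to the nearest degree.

≈ 6°N, 146°W

Convert each endpoint to a unit vector on the sphere (x = cos φ cos λ, y = cos φ sin λ, z = sin φ).
The central angle between the endpoints is δ = arccos(p₁·p₂) ≈ 0.667 rad (38.2°).
Interpolate at f = 2/3 with slerp weights a = sin((1−f)δ)/sin δ ≈ 0.356, b = sin(fδ)/sin δ ≈ 0.695.
p = a·p₁ + b·p₂ ≈ (-0.826, -0.552, 0.112); φ = arcsin(p_z) ≈ 6.45°, λ = atan2(p_y, p_x) ≈ -146.25°.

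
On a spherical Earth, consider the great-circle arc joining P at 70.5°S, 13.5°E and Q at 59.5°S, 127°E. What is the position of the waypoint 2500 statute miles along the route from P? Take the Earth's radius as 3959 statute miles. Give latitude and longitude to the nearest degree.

≈ 64°S, 121°E

Write both endpoints as unit vectors p₁, p₂ with components (cos φ cos λ, cos φ sin λ, sin φ).
The central angle between the endpoints is δ = arccos(p₁·p₂) ≈ 0.731 rad (41.9°). The total great-circle distance is δ·R ≈ 0.731 × 3959 ≈ 2893 mi, so the target fraction is f = 2500/2893 ≈ 0.864.
Interpolate at f ≈ 0.864 with slerp weights a = sin((1−f)δ)/sin δ ≈ 0.149, b = sin(fδ)/sin δ ≈ 0.884.
p = a·p₁ + b·p₂ ≈ (-0.222, 0.370, -0.902); φ = arcsin(p_z) ≈ -64.44°, λ = atan2(p_y, p_x) ≈ 120.95°.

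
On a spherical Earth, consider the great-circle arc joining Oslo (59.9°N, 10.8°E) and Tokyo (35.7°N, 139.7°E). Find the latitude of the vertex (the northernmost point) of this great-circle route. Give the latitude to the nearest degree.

The great circle lies in the plane with unit normal n̂ = (p₁ × p₂)/|p₁ × p₂|.
Here n̂_z ≈ +0.327; the vertex latitude is φ_max = arccos|n̂_z| ≈ 70.9°.

≈ 71°N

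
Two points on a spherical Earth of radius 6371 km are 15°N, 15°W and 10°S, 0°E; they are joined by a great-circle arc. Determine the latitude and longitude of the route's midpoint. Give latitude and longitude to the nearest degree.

Write both endpoints as unit vectors p₁, p₂ with components (cos φ cos λ, cos φ sin λ, sin φ).
The central angle between the endpoints is δ = arccos(p₁·p₂) ≈ 0.508 rad (29.1°).
Interpolate at f = 1/2 with slerp weights a = sin((1−f)δ)/sin δ ≈ 0.517, b = sin(fδ)/sin δ ≈ 0.517.
p = a·p₁ + b·p₂ ≈ (0.991, -0.129, 0.044); φ = arcsin(p_z) ≈ 2.52°, λ = atan2(p_y, p_x) ≈ -7.43°.

≈ 3°N, 7°W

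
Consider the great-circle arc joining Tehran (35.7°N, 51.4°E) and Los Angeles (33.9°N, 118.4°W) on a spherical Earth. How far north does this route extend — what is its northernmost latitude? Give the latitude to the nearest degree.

The great circle lies in the plane with unit normal n̂ = (p₁ × p₂)/|p₁ × p₂|.
Here n̂_z ≈ -0.127; the vertex latitude is φ_max = arccos|n̂_z| ≈ 82.7°.
Check via Clairaut: cos φ_max = |cos φ₁| · sin C = cos(35.7°)·sin(9.0°) ≈ 0.127, again giving ≈ 82.7°.

≈ 83°N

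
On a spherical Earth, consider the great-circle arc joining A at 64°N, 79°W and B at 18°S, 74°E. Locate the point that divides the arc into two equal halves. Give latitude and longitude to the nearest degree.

≈ 45°N, 54°E

Write both endpoints as unit vectors p₁, p₂ with components (cos φ cos λ, cos φ sin λ, sin φ).
The central angle between the endpoints is δ = arccos(p₁·p₂) ≈ 2.277 rad (130.5°).
Interpolate at f = 1/2 with slerp weights a = sin((1−f)δ)/sin δ ≈ 1.194, b = sin(fδ)/sin δ ≈ 1.194.
p = a·p₁ + b·p₂ ≈ (0.413, 0.578, 0.704); φ = arcsin(p_z) ≈ 44.76°, λ = atan2(p_y, p_x) ≈ 54.45°.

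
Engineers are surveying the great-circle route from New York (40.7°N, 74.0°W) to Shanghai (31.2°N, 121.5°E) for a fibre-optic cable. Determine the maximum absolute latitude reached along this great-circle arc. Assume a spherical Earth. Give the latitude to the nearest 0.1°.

≈ 79.6°N

The great circle lies in the plane with unit normal n̂ = (p₁ × p₂)/|p₁ × p₂|.
Here n̂_z ≈ -0.181; the vertex latitude is φ_max = arccos|n̂_z| ≈ 79.6°.
Check via Clairaut: cos φ_max = |cos φ₁| · sin C = cos(40.7°)·sin(13.8°) ≈ 0.181, again giving ≈ 79.6°.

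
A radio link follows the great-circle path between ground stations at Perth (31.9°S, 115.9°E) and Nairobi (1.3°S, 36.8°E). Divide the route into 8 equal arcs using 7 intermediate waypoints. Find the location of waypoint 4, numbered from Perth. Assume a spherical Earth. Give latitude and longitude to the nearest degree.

≈ (21°S, 72°E)

The haversine formula gives a central angle δ ≈ 1.397 rad (80.1°) between the endpoints.
Interpolate at f = 4/8 with slerp weights a = sin((1−f)δ)/sin δ ≈ 0.653, b = sin(fδ)/sin δ ≈ 0.653.
p = a·p₁ + b·p₂ ≈ (0.281, 0.890, -0.360); φ = arcsin(p_z) ≈ -21.09°, λ = atan2(p_y, p_x) ≈ 72.50°.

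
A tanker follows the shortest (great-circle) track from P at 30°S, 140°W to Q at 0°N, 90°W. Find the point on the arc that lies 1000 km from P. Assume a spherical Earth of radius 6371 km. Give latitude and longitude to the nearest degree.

≈ 26°S, 131°W

From cos δ = sin φ₁ sin φ₂ + cos φ₁ cos φ₂ cos Δλ, the central angle is δ ≈ 0.980 rad (56.2°). The total great-circle distance is δ·R ≈ 0.980 × 6371 ≈ 6246 km, so the target fraction is f = 1000/6246 ≈ 0.160.
Interpolate at f ≈ 0.160 with slerp weights a = sin((1−f)δ)/sin δ ≈ 0.883, b = sin(fδ)/sin δ ≈ 0.188.
p = a·p₁ + b·p₂ ≈ (-0.586, -0.680, -0.441); φ = arcsin(p_z) ≈ -26.20°, λ = atan2(p_y, p_x) ≈ -130.76°.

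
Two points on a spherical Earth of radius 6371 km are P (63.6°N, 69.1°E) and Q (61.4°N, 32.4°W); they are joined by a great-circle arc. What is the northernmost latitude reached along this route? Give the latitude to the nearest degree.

The great circle lies in the plane with unit normal n̂ = (p₁ × p₂)/|p₁ × p₂|.
Here n̂_z ≈ -0.312; the vertex latitude is φ_max = arccos|n̂_z| ≈ 71.8°.
Check via Clairaut: cos φ_max = |cos φ₁| · sin C = cos(63.6°)·sin(44.6°) ≈ 0.312, again giving ≈ 71.8°.

≈ 72°N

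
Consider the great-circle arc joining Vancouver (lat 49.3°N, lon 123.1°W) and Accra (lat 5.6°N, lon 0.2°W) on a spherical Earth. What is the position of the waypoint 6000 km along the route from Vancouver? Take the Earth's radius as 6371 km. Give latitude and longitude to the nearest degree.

≈ lat 45°N, lon 40°W

Convert each endpoint to a unit vector on the sphere (x = cos φ cos λ, y = cos φ sin λ, z = sin φ).
The central angle between the endpoints is δ = arccos(p₁·p₂) ≈ 1.853 rad (106.2°). The total great-circle distance is δ·R ≈ 1.853 × 6371 ≈ 11806 km, so the target fraction is f = 6000/11806 ≈ 0.508.
Interpolate at f ≈ 0.508 with slerp weights a = sin((1−f)δ)/sin δ ≈ 0.823, b = sin(fδ)/sin δ ≈ 0.842.
p = a·p₁ + b·p₂ ≈ (0.545, -0.452, 0.706); φ = arcsin(p_z) ≈ 44.91°, λ = atan2(p_y, p_x) ≈ -39.70°.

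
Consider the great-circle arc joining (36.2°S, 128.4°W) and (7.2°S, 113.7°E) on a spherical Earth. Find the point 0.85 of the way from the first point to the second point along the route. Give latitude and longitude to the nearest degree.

≈ (18°S, 126°E)

Write both endpoints as unit vectors p₁, p₂ with components (cos φ cos λ, cos φ sin λ, sin φ).
The central angle between the endpoints is δ = arccos(p₁·p₂) ≈ 1.876 rad (107.5°).
Interpolate at f = 0.85 with slerp weights a = sin((1−f)δ)/sin δ ≈ 0.291, b = sin(fδ)/sin δ ≈ 1.048.
p = a·p₁ + b·p₂ ≈ (-0.564, 0.768, -0.303); φ = arcsin(p_z) ≈ -17.66°, λ = atan2(p_y, p_x) ≈ 126.29°.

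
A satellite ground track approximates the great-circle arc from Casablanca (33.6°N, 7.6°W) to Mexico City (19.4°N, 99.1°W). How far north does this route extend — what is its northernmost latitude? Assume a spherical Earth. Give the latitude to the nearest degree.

The great circle lies in the plane with unit normal n̂ = (p₁ × p₂)/|p₁ × p₂|.
Here n̂_z ≈ -0.796; the vertex latitude is φ_max = arccos|n̂_z| ≈ 37.2°.

≈ 37°N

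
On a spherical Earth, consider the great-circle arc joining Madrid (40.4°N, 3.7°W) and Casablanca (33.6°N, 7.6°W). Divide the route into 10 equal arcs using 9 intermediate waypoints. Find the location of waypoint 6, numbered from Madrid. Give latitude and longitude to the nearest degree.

Write both endpoints as unit vectors p₁, p₂ with components (cos φ cos λ, cos φ sin λ, sin φ).
The central angle between the endpoints is δ = arccos(p₁·p₂) ≈ 0.131 rad (7.5°).
Interpolate at f = 6/10 with slerp weights a = sin((1−f)δ)/sin δ ≈ 0.401, b = sin(fδ)/sin δ ≈ 0.601.
p = a·p₁ + b·p₂ ≈ (0.801, -0.086, 0.593); φ = arcsin(p_z) ≈ 36.34°, λ = atan2(p_y, p_x) ≈ -6.12°.

≈ (36°N, 6°W)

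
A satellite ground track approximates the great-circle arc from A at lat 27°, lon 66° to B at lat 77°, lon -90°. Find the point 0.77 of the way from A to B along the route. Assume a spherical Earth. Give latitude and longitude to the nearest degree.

Convert each endpoint to a unit vector on the sphere (x = cos φ cos λ, y = cos φ sin λ, z = sin φ).
The central angle between the endpoints is δ = arccos(p₁·p₂) ≈ 1.309 rad (75.0°).
Interpolate at f = 0.77 with slerp weights a = sin((1−f)δ)/sin δ ≈ 0.307, b = sin(fδ)/sin δ ≈ 0.875.
p = a·p₁ + b·p₂ ≈ (0.111, 0.053, 0.992); φ = arcsin(p_z) ≈ 82.92°, λ = atan2(p_y, p_x) ≈ 25.43°.

≈ lat 83°, lon 25°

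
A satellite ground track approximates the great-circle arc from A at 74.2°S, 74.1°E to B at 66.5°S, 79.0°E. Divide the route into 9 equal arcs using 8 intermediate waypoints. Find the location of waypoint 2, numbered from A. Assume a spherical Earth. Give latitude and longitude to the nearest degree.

Convert each endpoint to a unit vector on the sphere (x = cos φ cos λ, y = cos φ sin λ, z = sin φ).
The central angle between the endpoints is δ = arccos(p₁·p₂) ≈ 0.137 rad (7.9°).
Interpolate at f = 2/9 with slerp weights a = sin((1−f)δ)/sin δ ≈ 0.779, b = sin(fδ)/sin δ ≈ 0.223.
p = a·p₁ + b·p₂ ≈ (0.075, 0.291, -0.954); φ = arcsin(p_z) ≈ -72.50°, λ = atan2(p_y, p_x) ≈ 75.55°.

≈ 73°S, 76°E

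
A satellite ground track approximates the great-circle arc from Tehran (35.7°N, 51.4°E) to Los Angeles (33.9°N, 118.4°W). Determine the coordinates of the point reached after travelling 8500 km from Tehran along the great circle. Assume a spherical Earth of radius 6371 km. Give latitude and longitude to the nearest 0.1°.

Write both endpoints as unit vectors p₁, p₂ with components (cos φ cos λ, cos φ sin λ, sin φ).
The central angle between the endpoints is δ = arccos(p₁·p₂) ≈ 1.916 rad (109.8°). The total great-circle distance is δ·R ≈ 1.916 × 6371 ≈ 12204 km, so the target fraction is f = 8500/12204 ≈ 0.697.
Interpolate at f ≈ 0.697 with slerp weights a = sin((1−f)δ)/sin δ ≈ 0.583, b = sin(fδ)/sin δ ≈ 1.033.
p = a·p₁ + b·p₂ ≈ (-0.112, -0.384, 0.917); φ = arcsin(p_z) ≈ 66.43°, λ = atan2(p_y, p_x) ≈ -106.29°.

≈ (66.4°N, 106.3°W)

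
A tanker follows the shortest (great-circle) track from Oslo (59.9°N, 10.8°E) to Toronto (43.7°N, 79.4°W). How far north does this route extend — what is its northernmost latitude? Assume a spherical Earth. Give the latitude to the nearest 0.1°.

The great circle lies in the plane with unit normal n̂ = (p₁ × p₂)/|p₁ × p₂|.
Here n̂_z ≈ -0.452; the vertex latitude is φ_max = arccos|n̂_z| ≈ 63.1°.
Check via Clairaut: cos φ_max = |cos φ₁| · sin C = cos(59.9°)·sin(64.3°) ≈ 0.452, again giving ≈ 63.1°.

≈ 63.1°N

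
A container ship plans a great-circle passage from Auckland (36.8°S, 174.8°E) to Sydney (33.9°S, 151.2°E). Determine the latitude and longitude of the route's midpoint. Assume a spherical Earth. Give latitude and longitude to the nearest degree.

≈ 36°S, 163°E

Convert each endpoint to a unit vector on the sphere (x = cos φ cos λ, y = cos φ sin λ, z = sin φ).
The central angle between the endpoints is δ = arccos(p₁·p₂) ≈ 0.339 rad (19.4°).
Interpolate at f = 1/2 with slerp weights a = sin((1−f)δ)/sin δ ≈ 0.507, b = sin(fδ)/sin δ ≈ 0.507.
p = a·p₁ + b·p₂ ≈ (-0.773, 0.240, -0.587); φ = arcsin(p_z) ≈ -35.93°, λ = atan2(p_y, p_x) ≈ 162.79°.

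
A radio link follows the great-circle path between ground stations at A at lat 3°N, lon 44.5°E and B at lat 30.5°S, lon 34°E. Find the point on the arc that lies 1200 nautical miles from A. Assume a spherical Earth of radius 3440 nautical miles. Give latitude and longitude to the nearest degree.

≈ lat 16°S, lon 39°E

The haversine formula gives a central angle δ ≈ 0.610 rad (35.0°) between the endpoints. The total great-circle distance is δ·R ≈ 0.610 × 3440 ≈ 2099 nmi, so the target fraction is f = 1200/2099 ≈ 0.572.
Interpolate at f ≈ 0.572 with slerp weights a = sin((1−f)δ)/sin δ ≈ 0.451, b = sin(fδ)/sin δ ≈ 0.596.
p = a·p₁ + b·p₂ ≈ (0.747, 0.603, -0.279); φ = arcsin(p_z) ≈ -16.21°, λ = atan2(p_y, p_x) ≈ 38.90°.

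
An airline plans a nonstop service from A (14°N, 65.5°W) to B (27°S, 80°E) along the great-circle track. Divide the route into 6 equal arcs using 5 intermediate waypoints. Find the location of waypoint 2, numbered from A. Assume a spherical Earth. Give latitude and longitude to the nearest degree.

Convert each endpoint to a unit vector on the sphere (x = cos φ cos λ, y = cos φ sin λ, z = sin φ).
The central angle between the endpoints is δ = arccos(p₁·p₂) ≈ 2.536 rad (145.3°).
Interpolate at f = 2/6 with slerp weights a = sin((1−f)δ)/sin δ ≈ 1.745, b = sin(fδ)/sin δ ≈ 1.315.
p = a·p₁ + b·p₂ ≈ (0.905, -0.387, -0.175); φ = arcsin(p_z) ≈ -10.07°, λ = atan2(p_y, p_x) ≈ -23.12°.

≈ (10°S, 23°W)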